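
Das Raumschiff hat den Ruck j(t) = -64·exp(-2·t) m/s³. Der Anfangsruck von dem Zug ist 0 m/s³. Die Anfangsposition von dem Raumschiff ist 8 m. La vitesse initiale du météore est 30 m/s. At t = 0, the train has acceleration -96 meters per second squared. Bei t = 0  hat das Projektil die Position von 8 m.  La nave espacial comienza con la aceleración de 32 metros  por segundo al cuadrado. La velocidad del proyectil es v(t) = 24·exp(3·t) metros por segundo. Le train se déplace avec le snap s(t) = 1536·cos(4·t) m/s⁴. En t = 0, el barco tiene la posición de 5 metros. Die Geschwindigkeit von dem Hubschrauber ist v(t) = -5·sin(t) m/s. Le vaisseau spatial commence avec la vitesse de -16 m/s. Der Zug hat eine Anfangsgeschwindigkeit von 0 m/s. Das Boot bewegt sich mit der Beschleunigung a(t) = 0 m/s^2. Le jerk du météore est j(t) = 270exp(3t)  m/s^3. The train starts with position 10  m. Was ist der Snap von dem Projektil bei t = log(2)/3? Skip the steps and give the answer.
Bei t = log(2)/3, s = 1296.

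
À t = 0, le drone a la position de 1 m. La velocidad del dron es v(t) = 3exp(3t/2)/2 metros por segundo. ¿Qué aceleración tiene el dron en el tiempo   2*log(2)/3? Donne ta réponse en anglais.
To solve this, we need to take 1 derivative of our velocity equation v(t) = 3·exp(3·t/2)/2. The derivative of velocity gives acceleration: a(t) = 9·exp(3·t/2)/4. We have acceleration a(t) = 9·exp(3·t/2)/4. Substituting t = 2*log(2)/3: a(2*log(2)/3) = 9/2.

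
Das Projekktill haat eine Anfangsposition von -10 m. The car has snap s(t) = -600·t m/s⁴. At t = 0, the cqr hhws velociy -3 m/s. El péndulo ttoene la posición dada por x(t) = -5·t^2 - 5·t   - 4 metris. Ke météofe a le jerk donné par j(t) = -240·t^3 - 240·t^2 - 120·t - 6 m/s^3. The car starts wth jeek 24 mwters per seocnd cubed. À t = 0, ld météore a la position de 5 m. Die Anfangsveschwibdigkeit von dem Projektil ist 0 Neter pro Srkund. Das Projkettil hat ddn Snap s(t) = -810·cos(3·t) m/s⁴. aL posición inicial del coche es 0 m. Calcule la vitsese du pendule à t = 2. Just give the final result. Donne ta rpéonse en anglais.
The velocity at t = 2 is v = -25.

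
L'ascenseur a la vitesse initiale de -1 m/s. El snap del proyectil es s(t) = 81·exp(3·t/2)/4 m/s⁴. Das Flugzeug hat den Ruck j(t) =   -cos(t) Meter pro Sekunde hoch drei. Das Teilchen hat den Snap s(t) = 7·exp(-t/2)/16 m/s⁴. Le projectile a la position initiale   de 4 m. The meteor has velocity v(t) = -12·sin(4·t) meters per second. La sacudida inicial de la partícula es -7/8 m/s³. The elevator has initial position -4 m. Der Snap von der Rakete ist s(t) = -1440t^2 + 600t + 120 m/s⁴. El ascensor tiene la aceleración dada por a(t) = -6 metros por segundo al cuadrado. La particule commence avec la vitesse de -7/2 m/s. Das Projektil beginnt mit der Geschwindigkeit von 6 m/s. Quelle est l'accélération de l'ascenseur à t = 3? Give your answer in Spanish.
Usando a(t) = -6 y sustituyendo t = 3, encontramos a = -6.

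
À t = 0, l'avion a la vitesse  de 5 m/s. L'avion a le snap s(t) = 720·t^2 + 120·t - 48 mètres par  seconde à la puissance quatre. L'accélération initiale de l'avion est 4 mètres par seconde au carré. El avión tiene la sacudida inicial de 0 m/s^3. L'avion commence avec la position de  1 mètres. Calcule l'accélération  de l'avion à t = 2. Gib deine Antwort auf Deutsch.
Wir müssen die Stammfunktion unserer Gleichung für den Snap s(t) = 720·t^2 + 120·t - 48 2-mal finden. Durch Integration von dem Snap und Verwendung der Anfangsbedingung j(0) = 0, erhalten wir j(t) = 12·t·(20·t^2 + 5·t - 4). Mit ∫j(t)dt und Anwendung von a(0) = 4, finden wir a(t) = 60·t^4 + 20·t^3 - 24·t^2 + 4. Aus der Gleichung für die Beschleunigung a(t) = 60·t^4 + 20·t^3 - 24·t^2 + 4, setzen wir t = 2 ein und erhalten a = 1028.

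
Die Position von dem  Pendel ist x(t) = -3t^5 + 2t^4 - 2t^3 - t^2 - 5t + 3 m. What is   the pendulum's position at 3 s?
Using x(t) = -3·t^5 + 2·t^4 - 2·t^3 - t^2 - 5·t + 3 and substituting t = 3, we find x = -642.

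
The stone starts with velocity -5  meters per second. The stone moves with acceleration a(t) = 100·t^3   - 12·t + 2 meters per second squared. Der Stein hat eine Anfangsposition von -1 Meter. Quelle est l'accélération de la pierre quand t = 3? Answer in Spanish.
De la ecuación de la aceleración a(t) = 100·t^3 - 12·t + 2, sustituimos t = 3 para obtener a = 2666.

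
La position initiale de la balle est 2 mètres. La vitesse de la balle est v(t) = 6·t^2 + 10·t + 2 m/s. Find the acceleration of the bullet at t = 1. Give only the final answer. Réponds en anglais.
At t = 1, a = 22.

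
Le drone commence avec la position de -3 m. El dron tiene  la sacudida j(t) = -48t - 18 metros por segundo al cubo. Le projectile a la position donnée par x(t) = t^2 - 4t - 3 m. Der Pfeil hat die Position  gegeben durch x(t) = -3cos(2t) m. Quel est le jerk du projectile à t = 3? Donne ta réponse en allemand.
Wir müssen unsere Gleichung für die Position x(t) = t^2 - 4·t - 3 3-mal ableiten. Die Ableitung von der Position ergibt die Geschwindigkeit: v(t) = 2·t - 4. Durch Ableiten von der Geschwindigkeit erhalten wir die Beschleunigung: a(t) = 2. Durch Ableiten von der Beschleunigung erhalten wir den Ruck: j(t) = 0. Aus der Gleichung für den Ruck j(t) = 0, setzen wir t = 3 ein und erhalten j = 0.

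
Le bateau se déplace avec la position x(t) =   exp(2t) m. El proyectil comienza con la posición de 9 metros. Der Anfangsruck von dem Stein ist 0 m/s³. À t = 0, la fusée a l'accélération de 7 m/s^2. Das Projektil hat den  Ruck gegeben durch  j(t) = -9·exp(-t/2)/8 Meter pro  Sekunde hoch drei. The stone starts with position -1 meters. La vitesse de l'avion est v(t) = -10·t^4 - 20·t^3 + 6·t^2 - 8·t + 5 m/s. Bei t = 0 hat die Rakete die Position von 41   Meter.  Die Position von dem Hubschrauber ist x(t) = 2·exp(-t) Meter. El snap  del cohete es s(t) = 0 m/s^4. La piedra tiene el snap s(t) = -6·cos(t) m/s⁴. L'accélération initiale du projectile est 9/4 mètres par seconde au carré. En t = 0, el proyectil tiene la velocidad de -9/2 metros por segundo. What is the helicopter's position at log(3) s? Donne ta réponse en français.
Nous avons la position x(t) = 2·exp(-t). En substituant t = log(3): x(log(3)) = 2/3.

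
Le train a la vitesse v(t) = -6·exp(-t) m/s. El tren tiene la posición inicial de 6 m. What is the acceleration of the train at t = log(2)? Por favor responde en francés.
Nous devons dériver notre équation de la vitesse v(t) = -6·exp(-t) 1 fois. En dérivant la vitesse, nous obtenons l'accélération: a(t) = 6·exp(-t). Nous avons l'accélération a(t) = 6·exp(-t). En substituant t = log(2): a(log(2)) = 3.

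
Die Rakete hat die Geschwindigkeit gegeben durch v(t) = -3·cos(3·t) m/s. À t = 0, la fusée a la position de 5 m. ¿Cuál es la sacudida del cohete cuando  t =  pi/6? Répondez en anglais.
Starting from velocity v(t) = -3·cos(3·t), we take 2 derivatives. Differentiating velocity, we get acceleration: a(t) = 9·sin(3·t). Taking d/dt of a(t), we find j(t) = 27·cos(3·t). From the given jerk equation j(t) = 27·cos(3·t), we substitute t = pi/6 to get j = 0.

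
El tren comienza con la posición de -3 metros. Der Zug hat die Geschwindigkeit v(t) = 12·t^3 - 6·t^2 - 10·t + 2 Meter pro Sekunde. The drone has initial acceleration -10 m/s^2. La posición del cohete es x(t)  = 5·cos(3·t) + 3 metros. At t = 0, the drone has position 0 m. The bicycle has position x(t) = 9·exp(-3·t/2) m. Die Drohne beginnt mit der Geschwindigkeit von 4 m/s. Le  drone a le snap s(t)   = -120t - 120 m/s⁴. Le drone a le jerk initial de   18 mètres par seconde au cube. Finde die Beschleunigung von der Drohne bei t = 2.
Um dies zu lösen, müssen wir 2 Integrale unserer Gleichung für den Snap s(t) = -120·t - 120 finden. Durch Integration von dem Snap und Verwendung der Anfangsbedingung j(0) = 18, erhalten wir j(t) = -60·t^2 - 120·t + 18. Durch Integration von dem Ruck und Verwendung der Anfangsbedingung a(0) = -10, erhalten wir a(t) = -20·t^3 - 60·t^2 + 18·t - 10. Mit a(t) = -20·t^3 - 60·t^2 + 18·t - 10 und Einsetzen von t = 2, finden wir a = -374.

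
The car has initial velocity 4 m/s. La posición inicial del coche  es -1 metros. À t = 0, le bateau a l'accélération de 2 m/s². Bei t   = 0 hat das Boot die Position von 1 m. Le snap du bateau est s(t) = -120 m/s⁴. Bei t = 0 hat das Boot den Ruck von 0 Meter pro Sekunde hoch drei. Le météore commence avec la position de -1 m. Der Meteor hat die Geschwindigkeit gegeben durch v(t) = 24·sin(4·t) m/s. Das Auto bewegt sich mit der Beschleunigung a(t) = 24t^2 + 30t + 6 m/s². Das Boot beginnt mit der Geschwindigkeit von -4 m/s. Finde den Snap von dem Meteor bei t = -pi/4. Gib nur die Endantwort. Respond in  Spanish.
El snap en t = -pi/4 es s = 1536.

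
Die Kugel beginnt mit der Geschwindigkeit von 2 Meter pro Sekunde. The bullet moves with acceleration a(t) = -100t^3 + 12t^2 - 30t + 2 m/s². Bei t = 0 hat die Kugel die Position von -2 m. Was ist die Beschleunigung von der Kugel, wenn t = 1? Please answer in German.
Wir haben die Beschleunigung a(t) = -100·t^3 + 12·t^2 - 30·t + 2. Durch Einsetzen von t = 1: a(1) = -116.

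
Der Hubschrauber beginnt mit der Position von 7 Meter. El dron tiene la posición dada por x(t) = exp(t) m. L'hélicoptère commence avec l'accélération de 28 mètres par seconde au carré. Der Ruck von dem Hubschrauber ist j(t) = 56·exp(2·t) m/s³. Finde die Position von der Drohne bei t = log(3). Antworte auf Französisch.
De l'équation de la position x(t) = exp(t), nous substituons t = log(3) pour obtenir x = 3.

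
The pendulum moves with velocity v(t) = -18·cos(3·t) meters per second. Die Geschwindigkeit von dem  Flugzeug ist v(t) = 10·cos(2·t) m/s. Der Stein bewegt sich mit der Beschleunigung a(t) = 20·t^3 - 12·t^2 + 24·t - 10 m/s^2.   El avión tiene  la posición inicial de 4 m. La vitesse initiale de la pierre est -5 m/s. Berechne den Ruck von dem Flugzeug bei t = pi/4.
Um dies zu lösen, müssen wir 2 Ableitungen unserer Gleichung für die Geschwindigkeit v(t) = 10·cos(2·t) nehmen. Die Ableitung von der Geschwindigkeit ergibt die Beschleunigung: a(t) = -20·sin(2·t). Mit d/dt von a(t) finden wir j(t) = -40·cos(2·t). Wir haben den Ruck j(t) = -40·cos(2·t). Durch Einsetzen von t = pi/4: j(pi/4) = 0.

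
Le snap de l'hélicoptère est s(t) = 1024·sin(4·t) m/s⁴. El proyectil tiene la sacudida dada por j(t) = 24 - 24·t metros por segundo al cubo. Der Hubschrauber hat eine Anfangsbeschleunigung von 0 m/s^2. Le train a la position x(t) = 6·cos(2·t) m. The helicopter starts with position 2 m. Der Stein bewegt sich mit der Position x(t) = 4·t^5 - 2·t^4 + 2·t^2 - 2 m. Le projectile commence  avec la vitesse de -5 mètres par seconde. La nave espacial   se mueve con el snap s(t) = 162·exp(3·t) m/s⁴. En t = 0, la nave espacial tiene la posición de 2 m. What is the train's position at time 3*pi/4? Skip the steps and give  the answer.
At t = 3*pi/4, x = 0.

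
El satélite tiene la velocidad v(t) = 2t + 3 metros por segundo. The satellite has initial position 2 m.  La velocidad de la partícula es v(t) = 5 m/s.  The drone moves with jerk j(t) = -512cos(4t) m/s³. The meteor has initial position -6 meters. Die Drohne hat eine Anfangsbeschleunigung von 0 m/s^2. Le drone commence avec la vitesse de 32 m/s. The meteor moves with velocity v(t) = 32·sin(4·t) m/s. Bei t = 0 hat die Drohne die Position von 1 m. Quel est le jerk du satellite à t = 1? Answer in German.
Um dies zu lösen, müssen wir 2 Ableitungen unserer Gleichung für die Geschwindigkeit v(t) = 2·t + 3 nehmen. Mit d/dt von v(t) finden wir a(t) = 2. Durch Ableiten von der Beschleunigung erhalten wir den Ruck: j(t) = 0. Mit j(t) = 0 und Einsetzen von t = 1, finden wir j = 0.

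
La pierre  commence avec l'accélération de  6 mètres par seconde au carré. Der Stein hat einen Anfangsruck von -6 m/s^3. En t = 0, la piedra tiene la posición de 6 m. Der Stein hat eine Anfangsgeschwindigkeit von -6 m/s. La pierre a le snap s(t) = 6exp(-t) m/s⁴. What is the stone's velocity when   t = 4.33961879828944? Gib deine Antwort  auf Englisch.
Starting from snap s(t) = 6·exp(-t), we take 3 antiderivatives. Integrating snap and using the initial condition j(0) = -6, we get j(t) = -6·exp(-t). Taking ∫j(t)dt and applying a(0) = 6, we find a(t) = 6·exp(-t). The integral of acceleration is velocity. Using v(0) = -6, we get v(t) = -6·exp(-t). From the given velocity equation v(t) = -6·exp(-t), we substitute t = 4.33961879828944 to get v = -0.0782489921856534.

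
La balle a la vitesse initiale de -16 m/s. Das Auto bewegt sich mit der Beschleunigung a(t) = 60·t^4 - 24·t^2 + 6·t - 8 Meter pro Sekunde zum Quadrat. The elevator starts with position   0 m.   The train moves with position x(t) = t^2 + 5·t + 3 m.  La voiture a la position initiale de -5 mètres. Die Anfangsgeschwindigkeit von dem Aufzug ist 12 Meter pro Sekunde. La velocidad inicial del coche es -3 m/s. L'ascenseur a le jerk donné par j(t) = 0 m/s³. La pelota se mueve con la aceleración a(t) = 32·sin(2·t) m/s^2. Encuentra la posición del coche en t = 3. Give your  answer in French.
En partant de l'accélération a(t) = 60·t^4 - 24·t^2 + 6·t - 8, nous prenons 2 primitives. La primitive de l'accélération, avec v(0) = -3, donne la vitesse: v(t) = 12·t^5 - 8·t^3 + 3·t^2 - 8·t - 3. En prenant ∫v(t)dt et en appliquant x(0) = -5, nous trouvons x(t) = 2·t^6 - 2·t^4 + t^3 - 4·t^2 - 3·t - 5. De l'équation de la position x(t) = 2·t^6 - 2·t^4 + t^3 - 4·t^2 - 3·t - 5, nous substituons t = 3 pour obtenir x = 1273.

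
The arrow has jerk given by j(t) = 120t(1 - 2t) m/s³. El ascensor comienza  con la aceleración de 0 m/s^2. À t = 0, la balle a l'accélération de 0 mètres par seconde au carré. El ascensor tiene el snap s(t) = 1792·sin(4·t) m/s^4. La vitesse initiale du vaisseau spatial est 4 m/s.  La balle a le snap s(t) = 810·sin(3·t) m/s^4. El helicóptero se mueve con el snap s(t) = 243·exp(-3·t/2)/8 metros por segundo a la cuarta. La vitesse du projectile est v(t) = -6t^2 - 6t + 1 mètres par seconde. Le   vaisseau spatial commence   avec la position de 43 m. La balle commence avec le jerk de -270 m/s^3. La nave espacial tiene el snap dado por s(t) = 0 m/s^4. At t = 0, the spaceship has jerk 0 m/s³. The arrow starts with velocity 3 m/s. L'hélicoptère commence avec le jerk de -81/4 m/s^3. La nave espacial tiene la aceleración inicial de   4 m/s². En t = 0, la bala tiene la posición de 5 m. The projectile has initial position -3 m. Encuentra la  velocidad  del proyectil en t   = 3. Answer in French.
En utilisant v(t) = -6·t^2 - 6·t + 1 et en substituant t = 3, nous trouvons v = -71.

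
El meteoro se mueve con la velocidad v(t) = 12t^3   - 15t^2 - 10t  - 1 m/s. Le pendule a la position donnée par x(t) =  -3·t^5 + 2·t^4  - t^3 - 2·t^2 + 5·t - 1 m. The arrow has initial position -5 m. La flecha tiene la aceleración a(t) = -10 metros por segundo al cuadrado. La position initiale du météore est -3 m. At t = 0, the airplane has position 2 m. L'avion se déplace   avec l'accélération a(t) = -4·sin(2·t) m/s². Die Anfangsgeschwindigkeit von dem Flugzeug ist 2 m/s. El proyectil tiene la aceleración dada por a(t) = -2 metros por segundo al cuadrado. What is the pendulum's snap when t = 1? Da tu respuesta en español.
Partiendo de la posición x(t) = -3·t^5 + 2·t^4 - t^3 - 2·t^2 + 5·t - 1, tomamos 4 derivadas. La derivada de la posición da la velocidad: v(t) = -15·t^4 + 8·t^3 - 3·t^2 - 4·t + 5. Tomando d/dt de v(t), encontramos a(t) = -60·t^3 + 24·t^2 - 6·t - 4. Derivando la aceleración, obtenemos la sacudida: j(t) = -180·t^2 + 48·t - 6. Tomando d/dt de j(t), encontramos s(t) = 48 - 360·t. Tenemos el snap s(t) = 48 - 360·t. Sustituyendo t = 1: s(1) = -312.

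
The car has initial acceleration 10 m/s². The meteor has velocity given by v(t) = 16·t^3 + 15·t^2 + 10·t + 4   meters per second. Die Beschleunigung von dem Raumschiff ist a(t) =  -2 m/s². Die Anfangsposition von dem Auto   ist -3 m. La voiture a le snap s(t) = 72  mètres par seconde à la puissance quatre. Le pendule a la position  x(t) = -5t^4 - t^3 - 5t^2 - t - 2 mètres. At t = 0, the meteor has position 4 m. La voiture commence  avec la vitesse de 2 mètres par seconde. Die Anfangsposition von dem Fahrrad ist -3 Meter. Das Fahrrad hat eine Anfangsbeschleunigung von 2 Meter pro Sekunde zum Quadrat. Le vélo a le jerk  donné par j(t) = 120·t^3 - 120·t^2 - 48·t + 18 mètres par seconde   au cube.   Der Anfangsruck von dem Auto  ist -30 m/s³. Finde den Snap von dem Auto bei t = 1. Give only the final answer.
Bei t = 1, s = 72.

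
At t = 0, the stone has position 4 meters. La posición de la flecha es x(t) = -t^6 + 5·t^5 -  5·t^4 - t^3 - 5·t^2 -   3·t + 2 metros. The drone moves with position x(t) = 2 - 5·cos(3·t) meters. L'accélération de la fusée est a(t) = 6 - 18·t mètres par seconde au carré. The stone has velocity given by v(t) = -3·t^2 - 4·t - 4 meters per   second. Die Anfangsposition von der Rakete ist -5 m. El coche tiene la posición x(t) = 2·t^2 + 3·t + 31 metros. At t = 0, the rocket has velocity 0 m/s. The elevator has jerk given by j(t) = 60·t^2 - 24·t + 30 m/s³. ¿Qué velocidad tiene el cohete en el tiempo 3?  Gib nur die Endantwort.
v(3) = -63.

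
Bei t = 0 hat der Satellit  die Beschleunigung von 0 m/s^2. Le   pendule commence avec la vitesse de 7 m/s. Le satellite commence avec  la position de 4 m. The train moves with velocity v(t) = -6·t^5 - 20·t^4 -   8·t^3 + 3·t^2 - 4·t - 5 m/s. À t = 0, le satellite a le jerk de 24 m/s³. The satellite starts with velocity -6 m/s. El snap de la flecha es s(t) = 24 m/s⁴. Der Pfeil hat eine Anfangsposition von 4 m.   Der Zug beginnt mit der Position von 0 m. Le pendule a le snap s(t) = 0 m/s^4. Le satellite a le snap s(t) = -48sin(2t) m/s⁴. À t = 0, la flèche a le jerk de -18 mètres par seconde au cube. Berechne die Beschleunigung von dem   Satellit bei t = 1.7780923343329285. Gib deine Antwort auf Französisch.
Nous devons trouver la primitive de notre équation du snap s(t) = -48·sin(2·t) 2 fois. L'intégrale du snap est le jerk. En utilisant j(0) = 24, nous obtenons j(t) = 24·cos(2·t). En intégrant le jerk et en utilisant la condition initiale a(0) = 0, nous obtenons a(t) = 12·sin(2·t). Nous avons l'accélération a(t) = 12·sin(2·t). En substituant t = 1.7780923343329285: a(1.7780923343329285) = -4.83379851813301.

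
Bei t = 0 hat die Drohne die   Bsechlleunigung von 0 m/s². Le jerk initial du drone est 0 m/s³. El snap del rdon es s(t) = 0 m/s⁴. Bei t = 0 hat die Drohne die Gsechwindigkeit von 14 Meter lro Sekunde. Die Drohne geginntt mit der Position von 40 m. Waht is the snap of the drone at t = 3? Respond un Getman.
Mit s(t) = 0 und Einsetzen von t = 3, finden wir s = 0.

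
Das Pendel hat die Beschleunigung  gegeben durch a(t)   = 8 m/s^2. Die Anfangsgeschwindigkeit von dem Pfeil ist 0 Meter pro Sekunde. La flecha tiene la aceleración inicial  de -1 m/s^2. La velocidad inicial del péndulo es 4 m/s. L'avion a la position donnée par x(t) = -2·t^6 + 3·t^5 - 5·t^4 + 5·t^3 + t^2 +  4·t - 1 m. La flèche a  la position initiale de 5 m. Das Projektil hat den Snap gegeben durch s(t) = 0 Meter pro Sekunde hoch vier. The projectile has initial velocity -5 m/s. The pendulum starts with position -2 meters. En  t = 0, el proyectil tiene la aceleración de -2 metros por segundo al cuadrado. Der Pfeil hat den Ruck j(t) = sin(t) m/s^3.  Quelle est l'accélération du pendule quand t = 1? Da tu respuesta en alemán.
Aus der Gleichung für die Beschleunigung a(t) = 8, setzen wir t = 1 ein und erhalten a = 8.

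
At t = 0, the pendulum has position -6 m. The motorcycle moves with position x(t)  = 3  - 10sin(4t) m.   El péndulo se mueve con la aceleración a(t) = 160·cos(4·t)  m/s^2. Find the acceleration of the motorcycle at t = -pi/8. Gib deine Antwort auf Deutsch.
Um dies zu lösen, müssen wir 2 Ableitungen unserer Gleichung für die Position x(t) = 3 - 10·sin(4·t) nehmen. Durch Ableiten von der Position erhalten wir die Geschwindigkeit: v(t) = -40·cos(4·t). Mit d/dt von v(t) finden wir a(t) = 160·sin(4·t). Aus der Gleichung für die Beschleunigung a(t) = 160·sin(4·t), setzen wir t = -pi/8 ein und erhalten a = -160.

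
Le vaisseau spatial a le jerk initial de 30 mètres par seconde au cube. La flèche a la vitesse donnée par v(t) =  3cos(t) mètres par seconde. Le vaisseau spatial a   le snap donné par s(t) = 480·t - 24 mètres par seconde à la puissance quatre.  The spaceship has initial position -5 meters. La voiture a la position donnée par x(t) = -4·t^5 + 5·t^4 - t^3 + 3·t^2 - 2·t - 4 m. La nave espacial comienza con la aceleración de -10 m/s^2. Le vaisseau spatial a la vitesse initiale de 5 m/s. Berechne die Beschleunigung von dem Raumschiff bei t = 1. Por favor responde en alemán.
Um dies zu lösen, müssen wir 2 Integrale unserer Gleichung für den Snap s(t) = 480·t - 24 finden. Die Stammfunktion von dem Snap ist der Ruck. Mit j(0) = 30 erhalten wir j(t) = 240·t^2 - 24·t + 30. Die Stammfunktion von dem Ruck ist die Beschleunigung. Mit a(0) = -10 erhalten wir a(t) = 80·t^3 - 12·t^2 + 30·t - 10. Wir haben die Beschleunigung a(t) = 80·t^3 - 12·t^2 + 30·t - 10. Durch Einsetzen von t = 1: a(1) = 88.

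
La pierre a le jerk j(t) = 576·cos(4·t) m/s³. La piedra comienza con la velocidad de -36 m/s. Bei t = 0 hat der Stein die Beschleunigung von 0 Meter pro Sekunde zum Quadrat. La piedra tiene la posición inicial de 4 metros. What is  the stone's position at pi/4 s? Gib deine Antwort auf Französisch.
Nous devons trouver la primitive de notre équation du jerk j(t) = 576·cos(4·t) 3 fois. En intégrant le jerk et en utilisant la condition initiale a(0) = 0, nous obtenons a(t) = 144·sin(4·t). En prenant ∫a(t)dt et en appliquant v(0) = -36, nous trouvons v(t) = -36·cos(4·t). La primitive de la vitesse est la position. En utilisant x(0) = 4, nous obtenons x(t) = 4 - 9·sin(4·t). Nous avons la position x(t) = 4 - 9·sin(4·t). En substituant t = pi/4: x(pi/4) = 4.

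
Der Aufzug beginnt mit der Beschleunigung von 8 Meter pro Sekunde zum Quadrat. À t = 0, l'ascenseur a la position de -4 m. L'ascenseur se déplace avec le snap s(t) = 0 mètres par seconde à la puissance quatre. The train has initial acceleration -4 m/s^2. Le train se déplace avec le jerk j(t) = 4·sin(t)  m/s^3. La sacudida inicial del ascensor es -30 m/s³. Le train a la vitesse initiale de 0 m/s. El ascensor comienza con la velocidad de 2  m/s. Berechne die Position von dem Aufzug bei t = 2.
Wir müssen unsere Gleichung für den Snap s(t) = 0 4-mal integrieren. Die Stammfunktion von dem Snap, mit j(0) = -30, ergibt den Ruck: j(t) = -30. Mit ∫j(t)dt und Anwendung von a(0) = 8, finden wir a(t) = 8 - 30·t. Durch Integration von der Beschleunigung und Verwendung der Anfangsbedingung v(0) = 2, erhalten wir v(t) = -15·t^2 + 8·t + 2. Durch Integration von der Geschwindigkeit und Verwendung der Anfangsbedingung x(0) = -4, erhalten wir x(t) = -5·t^3 + 4·t^2 + 2·t - 4. Aus der Gleichung für die Position x(t) = -5·t^3 + 4·t^2 + 2·t - 4, setzen wir t = 2 ein und erhalten x = -24.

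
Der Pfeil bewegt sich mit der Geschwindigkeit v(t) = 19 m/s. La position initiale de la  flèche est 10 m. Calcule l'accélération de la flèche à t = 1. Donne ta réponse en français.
En partant de la vitesse v(t) = 19, nous prenons 1 dérivée. En dérivant la vitesse, nous obtenons l'accélération: a(t) = 0. Nous avons l'accélération a(t) = 0. En substituant t = 1: a(1) = 0.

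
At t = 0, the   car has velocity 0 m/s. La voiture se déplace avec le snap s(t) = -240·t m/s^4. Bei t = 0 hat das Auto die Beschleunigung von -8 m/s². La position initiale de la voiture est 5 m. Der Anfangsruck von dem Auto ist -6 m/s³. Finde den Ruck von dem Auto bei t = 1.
Ausgehend von dem Snap s(t) = -240·t, nehmen wir 1 Integral. Durch Integration von dem Snap und Verwendung der Anfangsbedingung j(0) = -6, erhalten wir j(t) = -120·t^2 - 6. Wir haben den Ruck j(t) = -120·t^2 - 6. Durch Einsetzen von t = 1: j(1) = -126.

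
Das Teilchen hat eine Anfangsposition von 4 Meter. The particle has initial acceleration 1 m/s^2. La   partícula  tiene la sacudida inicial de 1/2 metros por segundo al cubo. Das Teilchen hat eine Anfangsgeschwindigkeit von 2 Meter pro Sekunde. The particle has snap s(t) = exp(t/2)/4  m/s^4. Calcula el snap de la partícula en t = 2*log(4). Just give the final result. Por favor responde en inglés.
The snap at t = 2*log(4) is s = 1.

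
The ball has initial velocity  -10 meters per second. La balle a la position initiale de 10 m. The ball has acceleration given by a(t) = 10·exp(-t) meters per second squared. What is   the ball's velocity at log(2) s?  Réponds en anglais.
We need to integrate our acceleration equation a(t) = 10·exp(-t) 1 time. The integral of acceleration is velocity. Using v(0) = -10, we get v(t) = -10·exp(-t). We have velocity v(t) = -10·exp(-t). Substituting t = log(2): v(log(2)) = -5.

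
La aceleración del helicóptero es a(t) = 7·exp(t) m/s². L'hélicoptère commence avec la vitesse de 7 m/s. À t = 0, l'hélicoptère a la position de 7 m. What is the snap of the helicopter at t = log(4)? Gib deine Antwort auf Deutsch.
Wir müssen unsere Gleichung für die Beschleunigung a(t) = 7·exp(t) 2-mal ableiten. Durch Ableiten von der Beschleunigung erhalten wir den Ruck: j(t) = 7·exp(t). Durch Ableiten von dem Ruck erhalten wir den Snap: s(t) = 7·exp(t). Mit s(t) = 7·exp(t) und Einsetzen von t = log(4), finden wir s = 28.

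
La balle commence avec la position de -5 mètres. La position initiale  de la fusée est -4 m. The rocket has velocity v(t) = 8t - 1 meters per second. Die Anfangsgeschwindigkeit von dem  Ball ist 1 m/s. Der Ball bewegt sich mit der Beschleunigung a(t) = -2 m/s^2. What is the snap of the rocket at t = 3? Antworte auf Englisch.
We must differentiate our velocity equation v(t) = 8·t - 1 3 times. Taking d/dt of v(t), we find a(t) = 8. Taking d/dt of a(t), we find j(t) = 0. Taking d/dt of j(t), we find s(t) = 0. Using s(t) = 0 and substituting t = 3, we find s = 0.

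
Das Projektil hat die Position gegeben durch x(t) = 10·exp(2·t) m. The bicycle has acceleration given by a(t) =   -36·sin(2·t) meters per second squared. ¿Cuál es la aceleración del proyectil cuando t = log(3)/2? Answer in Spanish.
Partiendo de la posición x(t) = 10·exp(2·t), tomamos 2 derivadas. Derivando la posición, obtenemos la velocidad: v(t) = 20·exp(2·t). Derivando la velocidad, obtenemos la aceleración: a(t) = 40·exp(2·t). Tenemos la aceleración a(t) = 40·exp(2·t). Sustituyendo t = log(3)/2: a(log(3)/2) = 120.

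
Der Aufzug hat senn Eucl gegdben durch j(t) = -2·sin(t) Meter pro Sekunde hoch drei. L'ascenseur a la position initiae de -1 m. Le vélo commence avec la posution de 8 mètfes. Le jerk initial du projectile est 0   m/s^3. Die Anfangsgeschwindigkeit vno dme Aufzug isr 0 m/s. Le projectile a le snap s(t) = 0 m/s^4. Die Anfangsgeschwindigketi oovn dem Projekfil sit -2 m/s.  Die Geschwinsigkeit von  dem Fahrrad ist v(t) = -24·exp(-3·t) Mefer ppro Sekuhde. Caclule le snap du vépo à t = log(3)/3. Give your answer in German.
Ausgehend von der Geschwindigkeit v(t) = -24·exp(-3·t), nehmen wir 3 Ableitungen. Die Ableitung von der Geschwindigkeit ergibt die Beschleunigung: a(t) = 72·exp(-3·t). Die Ableitung von der Beschleunigung ergibt den Ruck: j(t) = -216·exp(-3·t). Durch Ableiten von dem Ruck erhalten wir den Snap: s(t) = 648·exp(-3·t). Wir haben den Snap s(t) = 648·exp(-3·t). Durch Einsetzen von t = log(3)/3: s(log(3)/3) = 216.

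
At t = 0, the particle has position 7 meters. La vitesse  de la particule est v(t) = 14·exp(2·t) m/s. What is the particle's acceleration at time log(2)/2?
Starting from velocity v(t) = 14·exp(2·t), we take 1 derivative. Taking d/dt of v(t), we find a(t) = 28·exp(2·t). From the given acceleration equation a(t) = 28·exp(2·t), we substitute t = log(2)/2 to get a = 56.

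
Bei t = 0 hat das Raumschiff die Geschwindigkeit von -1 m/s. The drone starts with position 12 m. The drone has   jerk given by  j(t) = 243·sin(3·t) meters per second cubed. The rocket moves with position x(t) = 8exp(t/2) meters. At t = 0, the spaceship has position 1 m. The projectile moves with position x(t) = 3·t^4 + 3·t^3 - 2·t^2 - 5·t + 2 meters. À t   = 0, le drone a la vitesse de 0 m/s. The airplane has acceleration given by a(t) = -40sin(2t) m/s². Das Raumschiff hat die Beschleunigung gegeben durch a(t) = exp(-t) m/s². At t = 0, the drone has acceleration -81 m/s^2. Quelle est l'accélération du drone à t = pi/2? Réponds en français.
Nous devons trouver la primitive de notre équation du jerk j(t) = 243·sin(3·t) 1 fois. En prenant ∫j(t)dt et en appliquant a(0) = -81, nous trouvons a(t) = -81·cos(3·t). De l'équation de l'accélération a(t) = -81·cos(3·t), nous substituons t = pi/2 pour obtenir a = 0.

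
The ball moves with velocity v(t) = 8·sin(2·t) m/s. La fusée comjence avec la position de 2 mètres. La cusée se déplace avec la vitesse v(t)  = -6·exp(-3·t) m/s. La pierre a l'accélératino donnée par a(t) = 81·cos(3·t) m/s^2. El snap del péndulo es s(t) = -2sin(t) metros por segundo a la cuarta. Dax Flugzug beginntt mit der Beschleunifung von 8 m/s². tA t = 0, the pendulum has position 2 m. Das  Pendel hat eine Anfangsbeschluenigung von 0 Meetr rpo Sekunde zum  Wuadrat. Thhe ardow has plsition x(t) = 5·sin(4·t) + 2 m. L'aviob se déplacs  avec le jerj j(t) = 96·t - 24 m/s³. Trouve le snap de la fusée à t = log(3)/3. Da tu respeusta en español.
Debemos derivar nuestra ecuación de la velocidad v(t) = -6·exp(-3·t) 3 veces. Derivando la velocidad, obtenemos la aceleración: a(t) = 18·exp(-3·t). La derivada de la aceleración da la sacudida: j(t) = -54·exp(-3·t). La derivada de la sacudida da el snap: s(t) = 162·exp(-3·t). De la ecuación del snap s(t) = 162·exp(-3·t), sustituimos t = log(3)/3 para obtener s = 54.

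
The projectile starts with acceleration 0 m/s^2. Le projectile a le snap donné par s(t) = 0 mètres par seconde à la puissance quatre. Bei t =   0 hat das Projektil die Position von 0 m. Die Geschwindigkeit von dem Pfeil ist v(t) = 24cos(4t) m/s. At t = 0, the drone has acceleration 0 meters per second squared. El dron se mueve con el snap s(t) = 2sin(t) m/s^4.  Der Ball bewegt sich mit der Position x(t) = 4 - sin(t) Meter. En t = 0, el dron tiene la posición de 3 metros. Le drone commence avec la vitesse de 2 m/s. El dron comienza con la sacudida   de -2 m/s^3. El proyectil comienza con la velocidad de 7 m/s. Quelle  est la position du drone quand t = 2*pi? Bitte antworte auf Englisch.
We need to integrate our snap equation s(t) = 2·sin(t) 4 times. Taking ∫s(t)dt and applying j(0) = -2, we find j(t) = -2·cos(t). The antiderivative of jerk is acceleration. Using a(0) = 0, we get a(t) = -2·sin(t). Taking ∫a(t)dt and applying v(0) = 2, we find v(t) = 2·cos(t). Taking ∫v(t)dt and applying x(0) = 3, we find x(t) = 2·sin(t) + 3. Using x(t) = 2·sin(t) + 3 and substituting t = 2*pi, we find x = 3.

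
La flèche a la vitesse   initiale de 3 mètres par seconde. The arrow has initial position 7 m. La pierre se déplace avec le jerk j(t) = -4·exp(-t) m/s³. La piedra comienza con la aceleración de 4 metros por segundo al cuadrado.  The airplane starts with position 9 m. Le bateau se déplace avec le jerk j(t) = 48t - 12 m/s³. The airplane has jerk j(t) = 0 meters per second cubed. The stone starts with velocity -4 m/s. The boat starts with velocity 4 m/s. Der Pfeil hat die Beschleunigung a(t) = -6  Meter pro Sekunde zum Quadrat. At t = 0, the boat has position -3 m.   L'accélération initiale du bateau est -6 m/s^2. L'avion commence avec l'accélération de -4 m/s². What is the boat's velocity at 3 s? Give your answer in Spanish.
Para resolver esto, necesitamos tomar 2 antiderivadas de nuestra ecuación de la sacudida j(t) = 48·t - 12. Integrando la sacudida y usando la condición inicial a(0) = -6, obtenemos a(t) = 24·t^2 - 12·t - 6. Tomando ∫a(t)dt y aplicando v(0) = 4, encontramos v(t) = 8·t^3 - 6·t^2 - 6·t + 4. Usando v(t) = 8·t^3 - 6·t^2 - 6·t + 4 y sustituyendo t = 3, encontramos v = 148.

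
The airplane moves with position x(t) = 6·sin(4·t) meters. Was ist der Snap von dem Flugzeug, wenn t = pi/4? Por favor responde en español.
Para resolver esto, necesitamos tomar 4 derivadas de nuestra ecuación de la posición x(t) = 6·sin(4·t). Derivando la posición, obtenemos la velocidad: v(t) = 24·cos(4·t). Tomando d/dt de v(t), encontramos a(t) = -96·sin(4·t). La derivada de la aceleración da la sacudida: j(t) = -384·cos(4·t). Derivando la sacudida, obtenemos el snap: s(t) = 1536·sin(4·t). Tenemos el snap s(t) = 1536·sin(4·t). Sustituyendo t = pi/4: s(pi/4) = 0.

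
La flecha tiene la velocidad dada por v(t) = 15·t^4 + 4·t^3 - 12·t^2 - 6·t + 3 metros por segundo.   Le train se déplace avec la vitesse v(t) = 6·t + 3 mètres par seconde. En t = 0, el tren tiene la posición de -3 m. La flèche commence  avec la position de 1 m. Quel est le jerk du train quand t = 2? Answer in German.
Um dies zu lösen, müssen wir 2 Ableitungen unserer Gleichung für die Geschwindigkeit v(t) = 6·t + 3 nehmen. Mit d/dt von v(t) finden wir a(t) = 6. Mit d/dt von a(t) finden wir j(t) = 0. Mit j(t) = 0 und Einsetzen von t = 2, finden wir j = 0.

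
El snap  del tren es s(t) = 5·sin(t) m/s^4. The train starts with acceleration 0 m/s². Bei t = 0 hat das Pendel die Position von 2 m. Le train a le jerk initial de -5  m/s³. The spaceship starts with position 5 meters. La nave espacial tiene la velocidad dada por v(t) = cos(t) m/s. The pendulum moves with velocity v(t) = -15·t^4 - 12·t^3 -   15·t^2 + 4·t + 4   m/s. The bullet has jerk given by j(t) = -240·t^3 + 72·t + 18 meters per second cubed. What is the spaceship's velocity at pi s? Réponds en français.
En utilisant v(t) = cos(t) et en substituant t = pi, nous trouvons v = -1.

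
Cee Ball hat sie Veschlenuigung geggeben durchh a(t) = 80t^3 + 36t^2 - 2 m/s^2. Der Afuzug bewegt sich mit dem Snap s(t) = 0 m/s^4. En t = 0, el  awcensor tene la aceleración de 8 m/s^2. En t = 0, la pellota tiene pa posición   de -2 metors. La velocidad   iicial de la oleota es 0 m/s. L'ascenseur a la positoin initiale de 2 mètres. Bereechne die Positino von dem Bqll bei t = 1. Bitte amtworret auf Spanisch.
Para resolver esto, necesitamos tomar 2 antiderivadas de nuestra ecuación de la aceleración a(t) = 80·t^3 + 36·t^2 - 2. La antiderivada de la aceleración es la velocidad. Usando v(0) = 0, obtenemos v(t) = 20·t^4 + 12·t^3 - 2·t. Tomando ∫v(t)dt y aplicando x(0) = -2, encontramos x(t) = 4·t^5 + 3·t^4 - t^2 - 2. Tenemos la posición x(t) = 4·t^5 + 3·t^4 - t^2 - 2. Sustituyendo t = 1: x(1) = 4.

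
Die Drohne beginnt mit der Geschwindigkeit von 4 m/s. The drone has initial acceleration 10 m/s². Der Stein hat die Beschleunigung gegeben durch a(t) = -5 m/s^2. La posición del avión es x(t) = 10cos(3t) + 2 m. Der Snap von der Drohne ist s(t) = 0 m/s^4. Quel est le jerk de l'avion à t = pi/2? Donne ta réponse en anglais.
Starting from position x(t) = 10·cos(3·t) + 2, we take 3 derivatives. Differentiating position, we get velocity: v(t) = -30·sin(3·t). Differentiating velocity, we get acceleration: a(t) = -90·cos(3·t). The derivative of acceleration gives jerk: j(t) = 270·sin(3·t). From the given jerk equation j(t) = 270·sin(3·t), we substitute t = pi/2 to get j = -270.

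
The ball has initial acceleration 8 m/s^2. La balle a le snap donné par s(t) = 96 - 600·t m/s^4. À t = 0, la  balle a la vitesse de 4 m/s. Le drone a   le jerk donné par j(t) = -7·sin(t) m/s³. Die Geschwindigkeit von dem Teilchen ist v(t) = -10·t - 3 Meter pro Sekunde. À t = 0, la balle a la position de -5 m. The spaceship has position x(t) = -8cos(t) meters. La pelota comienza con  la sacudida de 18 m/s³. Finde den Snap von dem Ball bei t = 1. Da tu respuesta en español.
Usando s(t) = 96 - 600·t y sustituyendo t = 1, encontramos s = -504.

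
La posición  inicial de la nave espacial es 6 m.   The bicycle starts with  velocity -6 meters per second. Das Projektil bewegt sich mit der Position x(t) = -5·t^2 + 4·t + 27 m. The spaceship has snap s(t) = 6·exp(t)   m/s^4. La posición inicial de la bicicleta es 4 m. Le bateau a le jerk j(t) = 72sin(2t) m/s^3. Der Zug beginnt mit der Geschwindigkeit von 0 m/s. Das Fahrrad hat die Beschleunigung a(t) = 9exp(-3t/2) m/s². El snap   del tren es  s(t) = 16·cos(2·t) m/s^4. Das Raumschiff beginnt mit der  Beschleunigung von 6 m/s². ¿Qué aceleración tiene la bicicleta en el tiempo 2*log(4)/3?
Usando a(t) = 9·exp(-3·t/2) y sustituyendo t = 2*log(4)/3, encontramos a = 9/4.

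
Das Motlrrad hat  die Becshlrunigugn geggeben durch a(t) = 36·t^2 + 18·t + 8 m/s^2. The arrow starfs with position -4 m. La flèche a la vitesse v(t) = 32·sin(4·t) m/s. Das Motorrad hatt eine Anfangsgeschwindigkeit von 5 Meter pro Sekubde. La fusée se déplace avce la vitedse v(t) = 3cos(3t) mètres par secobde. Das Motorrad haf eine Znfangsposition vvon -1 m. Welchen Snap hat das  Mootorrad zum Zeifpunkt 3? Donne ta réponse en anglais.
We must differentiate our acceleration equation a(t) = 36·t^2 + 18·t + 8 2 times. The derivative of acceleration gives jerk: j(t) = 72·t + 18. The derivative of jerk gives snap: s(t) = 72. Using s(t) = 72 and substituting t = 3, we find s = 72.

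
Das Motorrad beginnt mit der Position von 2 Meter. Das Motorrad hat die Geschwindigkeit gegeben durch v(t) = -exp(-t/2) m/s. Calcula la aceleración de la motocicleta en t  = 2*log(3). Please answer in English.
Starting from velocity v(t) = -exp(-t/2), we take 1 derivative. Taking d/dt of v(t), we find a(t) = exp(-t/2)/2. From the given acceleration equation a(t) = exp(-t/2)/2, we substitute t = 2*log(3) to get a = 1/6.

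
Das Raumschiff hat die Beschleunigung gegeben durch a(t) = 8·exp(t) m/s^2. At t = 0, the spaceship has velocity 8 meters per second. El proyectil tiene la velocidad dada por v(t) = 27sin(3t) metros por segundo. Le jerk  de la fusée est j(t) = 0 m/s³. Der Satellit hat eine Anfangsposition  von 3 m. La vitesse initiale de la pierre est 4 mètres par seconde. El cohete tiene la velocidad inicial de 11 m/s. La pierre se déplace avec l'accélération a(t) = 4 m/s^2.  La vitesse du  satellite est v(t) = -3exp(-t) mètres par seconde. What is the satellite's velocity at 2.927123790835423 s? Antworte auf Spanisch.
De la ecuación de la velocidad v(t) = -3·exp(-t), sustituimos t = 2.927123790835423 para obtener v = -0.160652520819565.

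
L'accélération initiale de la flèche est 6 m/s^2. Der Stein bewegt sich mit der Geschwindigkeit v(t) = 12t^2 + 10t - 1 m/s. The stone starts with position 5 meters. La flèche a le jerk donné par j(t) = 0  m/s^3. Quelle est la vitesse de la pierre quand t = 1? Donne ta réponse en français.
En utilisant v(t) = 12·t^2 + 10·t - 1 et en substituant t = 1, nous trouvons v = 21.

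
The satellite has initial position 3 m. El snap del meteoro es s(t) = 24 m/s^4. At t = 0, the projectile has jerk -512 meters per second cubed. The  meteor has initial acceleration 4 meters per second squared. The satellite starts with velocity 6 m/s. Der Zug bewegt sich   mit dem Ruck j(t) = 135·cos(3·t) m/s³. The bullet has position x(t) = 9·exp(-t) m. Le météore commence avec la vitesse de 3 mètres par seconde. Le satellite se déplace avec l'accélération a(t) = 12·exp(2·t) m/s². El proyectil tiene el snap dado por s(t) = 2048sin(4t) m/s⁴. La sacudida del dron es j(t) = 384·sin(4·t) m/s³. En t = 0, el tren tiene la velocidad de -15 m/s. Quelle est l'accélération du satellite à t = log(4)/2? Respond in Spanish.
Usando a(t) = 12·exp(2·t) y sustituyendo t = log(4)/2, encontramos a = 48.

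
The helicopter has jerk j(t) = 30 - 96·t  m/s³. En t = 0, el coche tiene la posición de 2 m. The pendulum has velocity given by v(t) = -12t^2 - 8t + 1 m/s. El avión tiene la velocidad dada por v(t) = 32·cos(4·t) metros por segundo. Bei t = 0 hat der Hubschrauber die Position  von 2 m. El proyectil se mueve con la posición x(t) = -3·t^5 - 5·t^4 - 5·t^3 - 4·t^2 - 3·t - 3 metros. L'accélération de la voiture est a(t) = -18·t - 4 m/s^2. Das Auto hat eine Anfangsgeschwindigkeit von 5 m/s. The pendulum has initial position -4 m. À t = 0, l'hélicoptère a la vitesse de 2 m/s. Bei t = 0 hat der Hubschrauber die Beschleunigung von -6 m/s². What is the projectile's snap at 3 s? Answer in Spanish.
Para resolver esto, necesitamos tomar 4 derivadas de nuestra ecuación de la posición x(t) = -3·t^5 - 5·t^4 - 5·t^3 - 4·t^2 - 3·t - 3. Tomando d/dt de x(t), encontramos v(t) = -15·t^4 - 20·t^3 - 15·t^2 - 8·t - 3. Derivando la velocidad, obtenemos la aceleración: a(t) = -60·t^3 - 60·t^2 - 30·t - 8. La derivada de la aceleración da la sacudida: j(t) = -180·t^2 - 120·t - 30. Tomando d/dt de j(t), encontramos s(t) = -360·t - 120. Usando s(t) = -360·t - 120 y sustituyendo t = 3, encontramos s = -1200.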